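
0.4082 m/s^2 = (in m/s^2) 0.4082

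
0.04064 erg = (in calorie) 9.713e-10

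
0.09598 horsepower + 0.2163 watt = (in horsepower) 0.09627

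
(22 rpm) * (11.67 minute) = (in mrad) 1.613e+06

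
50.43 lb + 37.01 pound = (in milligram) 3.966e+07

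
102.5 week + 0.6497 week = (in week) 103.1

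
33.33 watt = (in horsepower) 0.0447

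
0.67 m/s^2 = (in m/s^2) 0.67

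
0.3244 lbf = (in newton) 1.443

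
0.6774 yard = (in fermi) 6.194e+14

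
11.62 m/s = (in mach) 0.03413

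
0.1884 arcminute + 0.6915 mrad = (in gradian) 0.04751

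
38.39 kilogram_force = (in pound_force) 84.64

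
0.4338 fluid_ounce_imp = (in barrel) 7.753e-05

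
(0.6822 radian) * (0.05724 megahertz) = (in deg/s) 2.237e+06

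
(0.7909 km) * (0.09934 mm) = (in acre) 1.941e-05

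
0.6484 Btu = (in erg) 6.841e+09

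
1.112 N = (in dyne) 1.112e+05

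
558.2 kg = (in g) 5.582e+05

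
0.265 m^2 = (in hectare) 2.65e-05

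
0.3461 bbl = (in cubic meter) 0.05503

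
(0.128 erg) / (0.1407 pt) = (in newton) 0.0002579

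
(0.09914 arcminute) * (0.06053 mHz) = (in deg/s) 1e-07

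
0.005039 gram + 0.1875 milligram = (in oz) 0.0001844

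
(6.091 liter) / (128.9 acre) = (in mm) 1.168e-05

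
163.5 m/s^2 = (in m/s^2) 163.5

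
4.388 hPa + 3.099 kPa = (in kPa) 3.538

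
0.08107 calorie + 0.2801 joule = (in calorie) 0.148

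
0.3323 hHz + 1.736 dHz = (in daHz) 3.34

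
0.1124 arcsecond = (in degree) 3.122e-05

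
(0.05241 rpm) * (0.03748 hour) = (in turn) 0.1179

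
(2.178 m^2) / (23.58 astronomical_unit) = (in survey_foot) 2.026e-12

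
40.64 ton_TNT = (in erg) 1.7e+18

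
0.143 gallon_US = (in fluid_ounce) 18.3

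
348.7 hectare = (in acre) 861.7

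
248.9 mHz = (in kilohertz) 0.0002489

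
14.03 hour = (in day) 0.5846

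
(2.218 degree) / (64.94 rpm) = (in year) 1.805e-10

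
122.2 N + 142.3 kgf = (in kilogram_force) 154.8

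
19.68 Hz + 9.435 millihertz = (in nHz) 1.969e+10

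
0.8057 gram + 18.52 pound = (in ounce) 296.3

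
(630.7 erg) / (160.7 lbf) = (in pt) 0.0002501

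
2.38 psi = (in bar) 0.1641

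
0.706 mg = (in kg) 7.06e-07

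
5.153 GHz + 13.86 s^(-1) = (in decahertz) 5.153e+08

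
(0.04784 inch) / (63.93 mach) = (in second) 5.582e-08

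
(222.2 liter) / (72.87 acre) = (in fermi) 7.535e+08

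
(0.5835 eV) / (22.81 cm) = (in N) 4.099e-19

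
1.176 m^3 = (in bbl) 7.397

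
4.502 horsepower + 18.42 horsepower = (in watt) 1.709e+04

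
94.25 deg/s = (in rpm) 15.71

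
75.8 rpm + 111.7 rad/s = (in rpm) 1142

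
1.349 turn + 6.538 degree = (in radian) 8.59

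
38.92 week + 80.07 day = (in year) 0.9658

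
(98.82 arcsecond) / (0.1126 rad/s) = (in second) 0.004255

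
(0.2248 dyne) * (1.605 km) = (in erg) 3.608e+04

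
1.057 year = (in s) 3.333e+07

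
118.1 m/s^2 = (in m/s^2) 118.1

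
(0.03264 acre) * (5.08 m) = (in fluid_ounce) 2.269e+07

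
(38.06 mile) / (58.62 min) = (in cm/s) 1741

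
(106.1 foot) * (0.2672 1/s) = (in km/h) 31.11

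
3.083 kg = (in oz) 108.7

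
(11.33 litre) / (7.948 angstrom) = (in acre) 3523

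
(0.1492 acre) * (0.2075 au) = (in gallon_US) 4.951e+15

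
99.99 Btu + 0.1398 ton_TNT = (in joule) 5.85e+08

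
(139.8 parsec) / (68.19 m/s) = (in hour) 1.757e+13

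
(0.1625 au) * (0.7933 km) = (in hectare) 1.928e+09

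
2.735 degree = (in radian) 0.04773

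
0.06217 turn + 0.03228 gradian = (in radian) 0.3911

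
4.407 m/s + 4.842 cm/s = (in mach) 0.01308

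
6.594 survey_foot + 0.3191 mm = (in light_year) 2.125e-16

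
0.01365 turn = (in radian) 0.08577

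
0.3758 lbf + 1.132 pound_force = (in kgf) 0.6839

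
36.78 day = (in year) 0.1008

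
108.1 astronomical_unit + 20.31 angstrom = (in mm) 1.617e+16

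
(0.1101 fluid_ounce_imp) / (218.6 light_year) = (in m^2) 1.513e-24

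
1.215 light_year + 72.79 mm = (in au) 7.684e+04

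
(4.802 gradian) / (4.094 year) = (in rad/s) 5.842e-10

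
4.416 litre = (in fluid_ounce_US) 149.3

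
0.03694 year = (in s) 1.165e+06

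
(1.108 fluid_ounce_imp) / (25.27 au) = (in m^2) 8.328e-18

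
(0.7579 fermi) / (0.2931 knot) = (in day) 5.818e-20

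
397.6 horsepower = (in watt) 2.965e+05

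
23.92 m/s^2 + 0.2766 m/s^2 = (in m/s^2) 24.2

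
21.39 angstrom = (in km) 2.139e-12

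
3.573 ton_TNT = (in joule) 1.495e+10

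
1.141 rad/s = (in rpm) 10.9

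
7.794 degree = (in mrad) 136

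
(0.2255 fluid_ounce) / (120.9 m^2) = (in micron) 0.05516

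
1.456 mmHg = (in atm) 0.001916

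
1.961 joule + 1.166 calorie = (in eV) 4.269e+19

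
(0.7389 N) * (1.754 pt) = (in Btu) 4.334e-07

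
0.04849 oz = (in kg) 0.001375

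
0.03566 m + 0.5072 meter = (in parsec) 1.759e-17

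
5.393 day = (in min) 7766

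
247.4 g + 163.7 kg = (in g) 1.639e+05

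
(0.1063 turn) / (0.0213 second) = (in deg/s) 1797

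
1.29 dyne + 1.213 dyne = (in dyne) 2.503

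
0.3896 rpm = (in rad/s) 0.0408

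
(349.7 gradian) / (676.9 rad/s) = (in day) 9.392e-08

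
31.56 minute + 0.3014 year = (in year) 0.3015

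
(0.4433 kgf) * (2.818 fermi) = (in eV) 7.646e+04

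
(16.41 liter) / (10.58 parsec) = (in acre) 1.242e-23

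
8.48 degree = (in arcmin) 508.8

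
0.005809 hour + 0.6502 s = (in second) 21.56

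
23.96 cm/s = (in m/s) 0.2396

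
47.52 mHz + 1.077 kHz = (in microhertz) 1.077e+09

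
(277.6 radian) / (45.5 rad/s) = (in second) 6.101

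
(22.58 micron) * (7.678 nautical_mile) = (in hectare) 3.211e-05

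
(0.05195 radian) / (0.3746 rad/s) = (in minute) 0.002311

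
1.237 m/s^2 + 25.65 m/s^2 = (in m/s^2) 26.89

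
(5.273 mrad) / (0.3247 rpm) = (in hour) 4.308e-05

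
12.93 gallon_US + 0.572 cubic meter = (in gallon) 164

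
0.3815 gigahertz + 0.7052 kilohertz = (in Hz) 3.815e+08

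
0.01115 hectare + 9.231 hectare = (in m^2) 9.242e+04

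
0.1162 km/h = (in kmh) 0.1162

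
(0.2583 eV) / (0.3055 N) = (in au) 9.055e-31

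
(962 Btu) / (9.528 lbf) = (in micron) 2.395e+10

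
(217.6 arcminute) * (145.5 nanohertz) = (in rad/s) 9.21e-09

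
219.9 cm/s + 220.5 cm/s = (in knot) 8.561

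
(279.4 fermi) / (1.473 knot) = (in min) 6.145e-15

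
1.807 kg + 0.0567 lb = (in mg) 1.833e+06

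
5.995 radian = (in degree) 343.5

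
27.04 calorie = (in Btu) 0.1072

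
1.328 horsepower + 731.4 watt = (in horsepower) 2.309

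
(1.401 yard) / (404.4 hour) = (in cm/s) 8.8e-05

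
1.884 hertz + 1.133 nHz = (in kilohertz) 0.001884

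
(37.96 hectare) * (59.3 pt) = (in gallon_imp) 1.747e+06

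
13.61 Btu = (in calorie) 3432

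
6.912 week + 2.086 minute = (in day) 48.39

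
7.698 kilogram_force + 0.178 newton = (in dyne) 7.567e+06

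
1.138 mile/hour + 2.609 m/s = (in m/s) 3.118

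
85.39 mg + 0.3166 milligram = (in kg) 8.571e-05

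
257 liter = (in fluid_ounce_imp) 9045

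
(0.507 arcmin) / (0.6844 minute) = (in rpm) 3.43e-05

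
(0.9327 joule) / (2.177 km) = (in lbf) 9.632e-05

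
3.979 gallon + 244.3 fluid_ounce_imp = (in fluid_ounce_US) 744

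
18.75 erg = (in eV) 1.17e+13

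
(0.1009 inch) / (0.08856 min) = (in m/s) 0.0004823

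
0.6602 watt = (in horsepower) 0.0008853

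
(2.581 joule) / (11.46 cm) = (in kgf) 2.297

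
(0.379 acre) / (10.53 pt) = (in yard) 4.515e+05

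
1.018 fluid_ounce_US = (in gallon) 0.007953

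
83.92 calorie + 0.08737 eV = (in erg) 3.511e+09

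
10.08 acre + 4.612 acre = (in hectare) 5.946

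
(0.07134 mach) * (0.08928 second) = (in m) 2.169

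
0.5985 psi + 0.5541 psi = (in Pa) 7947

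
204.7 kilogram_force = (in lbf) 451.3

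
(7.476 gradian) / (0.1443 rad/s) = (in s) 0.8138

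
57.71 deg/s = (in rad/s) 1.007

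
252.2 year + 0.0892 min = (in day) 9.205e+04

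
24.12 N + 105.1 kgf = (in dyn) 1.055e+08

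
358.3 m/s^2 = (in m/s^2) 358.3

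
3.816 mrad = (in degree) 0.2186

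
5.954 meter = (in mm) 5954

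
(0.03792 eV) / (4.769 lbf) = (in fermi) 2.864e-07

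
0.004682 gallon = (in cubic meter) 1.772e-05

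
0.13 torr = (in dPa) 173.3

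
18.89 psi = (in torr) 976.9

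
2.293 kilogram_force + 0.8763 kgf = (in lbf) 6.987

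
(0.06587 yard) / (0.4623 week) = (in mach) 6.327e-10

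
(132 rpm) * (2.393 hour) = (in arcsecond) 2.456e+10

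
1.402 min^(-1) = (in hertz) 0.02337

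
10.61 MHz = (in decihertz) 1.061e+08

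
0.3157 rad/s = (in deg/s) 18.09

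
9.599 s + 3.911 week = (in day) 27.38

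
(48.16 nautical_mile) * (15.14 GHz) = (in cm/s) 1.35e+17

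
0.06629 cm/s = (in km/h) 0.002386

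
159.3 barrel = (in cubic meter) 25.33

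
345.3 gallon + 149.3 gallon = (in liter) 1872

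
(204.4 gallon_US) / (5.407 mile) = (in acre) 2.197e-08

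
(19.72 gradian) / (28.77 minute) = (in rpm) 0.001714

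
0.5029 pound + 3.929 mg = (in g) 228.1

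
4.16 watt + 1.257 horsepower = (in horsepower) 1.263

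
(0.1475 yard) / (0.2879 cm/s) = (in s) 46.85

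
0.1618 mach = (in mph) 123.2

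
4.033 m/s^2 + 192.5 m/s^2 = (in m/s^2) 196.5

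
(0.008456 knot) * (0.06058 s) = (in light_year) 2.786e-20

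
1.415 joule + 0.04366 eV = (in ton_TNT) 3.382e-10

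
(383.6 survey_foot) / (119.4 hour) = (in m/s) 0.000272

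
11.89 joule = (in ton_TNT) 2.842e-09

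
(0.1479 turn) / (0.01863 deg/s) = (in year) 9.063e-05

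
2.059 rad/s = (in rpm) 19.66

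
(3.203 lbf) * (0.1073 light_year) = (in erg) 1.446e+23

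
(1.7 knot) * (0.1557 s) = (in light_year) 1.439e-17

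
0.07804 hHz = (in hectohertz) 0.07804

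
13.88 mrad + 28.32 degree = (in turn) 0.08088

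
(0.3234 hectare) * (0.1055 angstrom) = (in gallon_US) 9.013e-06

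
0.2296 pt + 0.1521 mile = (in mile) 0.1521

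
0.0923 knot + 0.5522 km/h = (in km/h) 0.7231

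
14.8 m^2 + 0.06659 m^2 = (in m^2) 14.87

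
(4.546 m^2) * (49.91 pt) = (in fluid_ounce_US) 2707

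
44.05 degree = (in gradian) 48.94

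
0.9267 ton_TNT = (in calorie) 9.267e+08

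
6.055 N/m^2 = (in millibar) 0.06055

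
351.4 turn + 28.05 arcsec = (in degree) 1.265e+05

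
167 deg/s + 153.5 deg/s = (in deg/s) 320.5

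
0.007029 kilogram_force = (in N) 0.06893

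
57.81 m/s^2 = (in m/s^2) 57.81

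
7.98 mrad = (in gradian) 0.508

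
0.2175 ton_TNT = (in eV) 5.68e+27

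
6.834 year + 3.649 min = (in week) 356.3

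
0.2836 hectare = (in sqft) 3.053e+04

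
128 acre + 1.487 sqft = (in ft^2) 5.576e+06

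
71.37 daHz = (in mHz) 7.137e+05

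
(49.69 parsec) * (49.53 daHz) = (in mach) 2.23e+18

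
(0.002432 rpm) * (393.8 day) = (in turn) 1379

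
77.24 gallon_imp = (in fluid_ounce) 1.187e+04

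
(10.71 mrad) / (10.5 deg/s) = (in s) 0.05844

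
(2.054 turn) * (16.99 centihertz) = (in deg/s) 125.6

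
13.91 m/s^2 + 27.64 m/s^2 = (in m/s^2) 41.55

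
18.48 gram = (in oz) 0.6519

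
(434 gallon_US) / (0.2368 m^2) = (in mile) 0.004311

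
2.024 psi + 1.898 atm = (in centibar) 206.3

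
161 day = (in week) 23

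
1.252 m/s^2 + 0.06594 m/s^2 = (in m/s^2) 1.318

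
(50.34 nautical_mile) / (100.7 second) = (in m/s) 925.8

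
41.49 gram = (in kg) 0.04149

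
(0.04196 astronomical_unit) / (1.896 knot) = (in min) 1.073e+08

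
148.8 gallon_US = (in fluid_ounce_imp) 1.982e+04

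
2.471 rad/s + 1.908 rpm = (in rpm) 25.5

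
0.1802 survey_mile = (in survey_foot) 951.5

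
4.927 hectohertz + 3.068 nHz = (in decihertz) 4927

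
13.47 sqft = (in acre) 0.0003092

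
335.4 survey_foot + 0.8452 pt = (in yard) 111.8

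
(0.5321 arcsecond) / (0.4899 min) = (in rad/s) 8.776e-08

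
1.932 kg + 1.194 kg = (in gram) 3126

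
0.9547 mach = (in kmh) 1170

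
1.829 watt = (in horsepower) 0.002453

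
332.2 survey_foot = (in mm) 1.013e+05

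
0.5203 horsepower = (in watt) 388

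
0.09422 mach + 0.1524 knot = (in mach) 0.09445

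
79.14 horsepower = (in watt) 5.901e+04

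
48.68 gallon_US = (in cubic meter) 0.1843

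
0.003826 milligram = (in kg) 3.826e-09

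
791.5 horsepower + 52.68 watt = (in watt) 5.903e+05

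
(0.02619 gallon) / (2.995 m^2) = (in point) 0.09383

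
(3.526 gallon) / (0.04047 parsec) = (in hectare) 1.069e-21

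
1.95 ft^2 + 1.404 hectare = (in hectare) 1.404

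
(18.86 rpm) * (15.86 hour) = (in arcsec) 2.326e+10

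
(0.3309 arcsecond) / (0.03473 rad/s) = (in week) 7.638e-11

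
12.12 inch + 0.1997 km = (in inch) 7874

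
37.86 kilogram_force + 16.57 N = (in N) 387.8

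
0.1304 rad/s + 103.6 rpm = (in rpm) 104.8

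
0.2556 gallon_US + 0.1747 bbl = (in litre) 28.74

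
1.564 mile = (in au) 1.683e-08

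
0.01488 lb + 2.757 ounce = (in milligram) 8.491e+04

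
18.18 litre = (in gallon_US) 4.803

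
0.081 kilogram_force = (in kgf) 0.081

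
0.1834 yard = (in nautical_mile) 9.055e-05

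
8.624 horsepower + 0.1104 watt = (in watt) 6431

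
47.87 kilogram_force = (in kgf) 47.87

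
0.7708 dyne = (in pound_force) 1.733e-06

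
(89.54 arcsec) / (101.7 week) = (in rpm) 6.74e-11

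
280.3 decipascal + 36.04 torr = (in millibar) 48.33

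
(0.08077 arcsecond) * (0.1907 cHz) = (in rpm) 7.131e-09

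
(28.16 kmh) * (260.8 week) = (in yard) 1.349e+09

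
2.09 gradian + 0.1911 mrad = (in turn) 0.005255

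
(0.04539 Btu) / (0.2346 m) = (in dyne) 2.041e+07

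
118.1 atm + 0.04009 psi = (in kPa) 1.197e+04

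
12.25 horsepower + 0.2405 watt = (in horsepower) 12.25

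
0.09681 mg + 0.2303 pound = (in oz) 3.685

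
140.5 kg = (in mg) 1.405e+08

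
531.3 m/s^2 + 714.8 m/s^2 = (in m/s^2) 1246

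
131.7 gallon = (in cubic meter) 0.4985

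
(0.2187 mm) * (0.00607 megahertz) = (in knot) 2.58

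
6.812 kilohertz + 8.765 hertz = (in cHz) 6.821e+05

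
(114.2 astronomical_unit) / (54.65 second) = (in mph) 6.993e+11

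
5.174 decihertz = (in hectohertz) 0.005174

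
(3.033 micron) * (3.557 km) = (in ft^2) 0.1161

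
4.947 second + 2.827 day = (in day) 2.827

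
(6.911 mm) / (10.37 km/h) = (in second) 0.002399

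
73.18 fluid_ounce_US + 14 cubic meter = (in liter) 1.4e+04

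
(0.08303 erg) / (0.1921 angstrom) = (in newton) 432.2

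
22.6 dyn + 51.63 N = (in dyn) 5.163e+06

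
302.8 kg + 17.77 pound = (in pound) 685.3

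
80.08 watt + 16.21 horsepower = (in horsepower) 16.32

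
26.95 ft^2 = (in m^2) 2.504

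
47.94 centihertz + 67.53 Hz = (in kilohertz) 0.06801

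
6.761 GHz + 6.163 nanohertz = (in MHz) 6761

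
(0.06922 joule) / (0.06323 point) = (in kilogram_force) 316.4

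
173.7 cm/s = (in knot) 3.376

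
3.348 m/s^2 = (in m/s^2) 3.348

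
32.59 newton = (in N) 32.59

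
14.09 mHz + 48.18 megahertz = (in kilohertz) 4.818e+04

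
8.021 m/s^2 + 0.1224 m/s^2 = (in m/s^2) 8.143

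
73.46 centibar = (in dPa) 7.346e+05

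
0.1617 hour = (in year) 1.846e-05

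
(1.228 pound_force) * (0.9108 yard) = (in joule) 4.549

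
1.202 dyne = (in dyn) 1.202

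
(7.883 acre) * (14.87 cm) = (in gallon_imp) 1.043e+06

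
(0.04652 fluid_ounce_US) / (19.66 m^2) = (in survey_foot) 2.296e-07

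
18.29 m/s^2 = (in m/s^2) 18.29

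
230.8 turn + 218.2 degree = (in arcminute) 4.998e+06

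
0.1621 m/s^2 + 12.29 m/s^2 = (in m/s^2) 12.45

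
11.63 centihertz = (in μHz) 1.163e+05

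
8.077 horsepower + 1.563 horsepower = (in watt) 7189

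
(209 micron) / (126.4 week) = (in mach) 8.029e-15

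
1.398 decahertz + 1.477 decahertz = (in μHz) 2.875e+07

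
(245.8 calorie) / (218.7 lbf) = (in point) 2997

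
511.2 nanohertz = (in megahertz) 5.112e-13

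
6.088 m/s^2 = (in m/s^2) 6.088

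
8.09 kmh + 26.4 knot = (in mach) 0.04649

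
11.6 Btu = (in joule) 1.224e+04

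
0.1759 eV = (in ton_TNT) 6.736e-30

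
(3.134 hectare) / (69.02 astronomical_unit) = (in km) 3.035e-12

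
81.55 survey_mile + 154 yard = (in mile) 81.64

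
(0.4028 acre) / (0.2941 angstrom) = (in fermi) 5.543e+28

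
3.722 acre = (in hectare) 1.506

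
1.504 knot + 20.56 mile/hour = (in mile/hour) 22.29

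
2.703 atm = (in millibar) 2739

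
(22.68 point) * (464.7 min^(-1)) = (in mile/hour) 0.1386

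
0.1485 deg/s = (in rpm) 0.02475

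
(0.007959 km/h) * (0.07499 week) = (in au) 6.703e-10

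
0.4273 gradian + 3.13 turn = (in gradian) 1252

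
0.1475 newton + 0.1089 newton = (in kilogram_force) 0.02615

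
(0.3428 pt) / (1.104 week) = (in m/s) 1.811e-10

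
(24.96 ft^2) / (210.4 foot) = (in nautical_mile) 1.952e-05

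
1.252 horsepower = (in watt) 933.6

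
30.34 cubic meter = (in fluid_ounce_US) 1.026e+06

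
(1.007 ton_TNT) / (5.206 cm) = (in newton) 8.093e+10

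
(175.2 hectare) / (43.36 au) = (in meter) 2.701e-07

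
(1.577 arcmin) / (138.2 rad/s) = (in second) 3.319e-06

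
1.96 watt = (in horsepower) 0.002628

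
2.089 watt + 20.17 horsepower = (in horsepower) 20.17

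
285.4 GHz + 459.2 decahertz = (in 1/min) 1.712e+13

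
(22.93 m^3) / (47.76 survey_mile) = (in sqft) 0.003211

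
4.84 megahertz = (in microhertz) 4.84e+12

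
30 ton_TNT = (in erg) 1.255e+18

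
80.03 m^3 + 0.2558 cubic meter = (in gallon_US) 2.121e+04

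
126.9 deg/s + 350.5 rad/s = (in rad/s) 352.7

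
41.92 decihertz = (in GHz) 4.192e-09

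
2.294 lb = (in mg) 1.041e+06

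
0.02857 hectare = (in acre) 0.0706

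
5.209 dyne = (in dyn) 5.209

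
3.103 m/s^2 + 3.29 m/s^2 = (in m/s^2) 6.393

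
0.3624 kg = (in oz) 12.78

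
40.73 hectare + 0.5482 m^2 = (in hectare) 40.73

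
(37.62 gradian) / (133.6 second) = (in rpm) 0.04224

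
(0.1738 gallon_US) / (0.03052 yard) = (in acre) 5.825e-06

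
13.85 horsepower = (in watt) 1.033e+04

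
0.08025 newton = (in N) 0.08025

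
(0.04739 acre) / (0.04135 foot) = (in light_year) 1.608e-12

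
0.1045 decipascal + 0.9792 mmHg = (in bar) 0.001306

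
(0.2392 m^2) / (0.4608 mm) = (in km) 0.5191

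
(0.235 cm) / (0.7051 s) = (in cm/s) 0.3333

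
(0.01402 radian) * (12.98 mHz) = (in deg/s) 0.01043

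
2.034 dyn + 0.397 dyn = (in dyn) 2.431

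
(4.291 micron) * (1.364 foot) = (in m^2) 1.784e-06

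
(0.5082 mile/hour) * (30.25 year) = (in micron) 2.167e+14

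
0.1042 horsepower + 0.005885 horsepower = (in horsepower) 0.1101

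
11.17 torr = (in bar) 0.01489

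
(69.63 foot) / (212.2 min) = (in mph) 0.003729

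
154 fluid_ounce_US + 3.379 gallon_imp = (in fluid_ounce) 673.4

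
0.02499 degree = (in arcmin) 1.499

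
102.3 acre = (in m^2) 4.14e+05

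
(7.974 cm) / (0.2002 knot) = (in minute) 0.0129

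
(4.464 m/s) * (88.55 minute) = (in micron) 2.372e+10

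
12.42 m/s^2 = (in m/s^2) 12.42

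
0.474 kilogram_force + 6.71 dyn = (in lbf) 1.045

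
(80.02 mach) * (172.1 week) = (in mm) 2.836e+15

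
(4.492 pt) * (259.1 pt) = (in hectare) 1.448e-08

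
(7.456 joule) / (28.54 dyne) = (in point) 7.405e+07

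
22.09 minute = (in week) 0.002191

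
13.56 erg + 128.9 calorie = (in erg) 5.393e+09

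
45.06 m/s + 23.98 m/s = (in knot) 134.2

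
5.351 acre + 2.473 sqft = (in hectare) 2.165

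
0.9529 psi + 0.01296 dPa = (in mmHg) 49.28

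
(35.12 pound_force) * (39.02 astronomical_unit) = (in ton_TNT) 2.18e+05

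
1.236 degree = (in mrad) 21.57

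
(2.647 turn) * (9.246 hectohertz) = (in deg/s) 8.811e+05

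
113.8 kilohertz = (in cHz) 1.138e+07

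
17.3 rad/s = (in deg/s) 991.2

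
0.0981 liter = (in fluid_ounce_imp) 3.453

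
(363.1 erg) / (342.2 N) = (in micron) 0.1061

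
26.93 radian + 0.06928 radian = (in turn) 4.297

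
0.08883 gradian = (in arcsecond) 287.8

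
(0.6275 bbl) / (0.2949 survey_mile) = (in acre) 5.194e-08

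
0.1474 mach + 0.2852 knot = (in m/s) 50.34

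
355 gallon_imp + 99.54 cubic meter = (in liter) 1.012e+05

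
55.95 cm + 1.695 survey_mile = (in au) 1.824e-08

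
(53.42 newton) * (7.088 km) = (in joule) 3.786e+05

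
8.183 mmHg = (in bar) 0.01091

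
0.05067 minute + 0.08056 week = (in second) 4.873e+04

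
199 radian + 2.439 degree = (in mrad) 1.99e+05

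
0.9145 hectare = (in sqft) 9.844e+04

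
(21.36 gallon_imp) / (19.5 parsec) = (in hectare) 1.614e-23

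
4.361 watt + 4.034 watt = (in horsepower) 0.01126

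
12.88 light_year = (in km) 1.219e+14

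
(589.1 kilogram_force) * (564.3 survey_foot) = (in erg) 9.937e+12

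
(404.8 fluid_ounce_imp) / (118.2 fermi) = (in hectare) 9.731e+06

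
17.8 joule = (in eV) 1.111e+20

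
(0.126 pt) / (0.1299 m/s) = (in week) 5.658e-10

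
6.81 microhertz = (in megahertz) 6.81e-12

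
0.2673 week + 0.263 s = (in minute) 2694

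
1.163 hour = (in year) 0.0001328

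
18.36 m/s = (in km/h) 66.1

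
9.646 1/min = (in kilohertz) 0.0001608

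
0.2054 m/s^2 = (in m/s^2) 0.2054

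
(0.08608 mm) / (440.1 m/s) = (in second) 1.956e-07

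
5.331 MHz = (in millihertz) 5.331e+09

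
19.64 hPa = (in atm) 0.01938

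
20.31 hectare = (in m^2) 2.031e+05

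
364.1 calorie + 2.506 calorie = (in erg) 1.534e+10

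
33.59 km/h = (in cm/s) 933.1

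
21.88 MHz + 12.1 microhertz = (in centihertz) 2.188e+09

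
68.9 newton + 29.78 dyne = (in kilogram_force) 7.026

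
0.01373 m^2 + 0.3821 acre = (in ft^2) 1.664e+04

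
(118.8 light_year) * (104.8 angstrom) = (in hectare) 1.178e+06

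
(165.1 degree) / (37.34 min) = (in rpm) 0.01228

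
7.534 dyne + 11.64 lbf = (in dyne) 5.178e+06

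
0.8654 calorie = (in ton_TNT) 8.654e-10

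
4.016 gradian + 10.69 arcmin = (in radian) 0.06619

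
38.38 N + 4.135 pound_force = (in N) 56.77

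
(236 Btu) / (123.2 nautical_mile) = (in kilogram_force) 0.1113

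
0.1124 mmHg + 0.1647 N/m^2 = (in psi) 0.002197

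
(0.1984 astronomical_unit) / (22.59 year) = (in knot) 80.99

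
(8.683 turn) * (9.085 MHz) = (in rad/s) 4.956e+08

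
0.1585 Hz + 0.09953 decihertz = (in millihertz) 168.5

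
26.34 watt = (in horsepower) 0.03532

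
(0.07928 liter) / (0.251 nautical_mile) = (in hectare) 1.705e-11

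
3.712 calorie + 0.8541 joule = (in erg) 1.639e+08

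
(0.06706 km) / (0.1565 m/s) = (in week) 0.0007085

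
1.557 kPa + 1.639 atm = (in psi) 24.31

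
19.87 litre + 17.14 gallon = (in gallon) 22.39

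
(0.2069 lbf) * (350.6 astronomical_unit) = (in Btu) 4.575e+10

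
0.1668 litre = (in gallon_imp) 0.03669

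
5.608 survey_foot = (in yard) 1.869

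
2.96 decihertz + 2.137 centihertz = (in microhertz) 3.174e+05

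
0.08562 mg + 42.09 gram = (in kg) 0.04209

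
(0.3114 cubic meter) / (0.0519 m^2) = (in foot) 19.69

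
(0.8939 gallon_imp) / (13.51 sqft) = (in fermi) 3.238e+12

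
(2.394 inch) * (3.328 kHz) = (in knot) 393.4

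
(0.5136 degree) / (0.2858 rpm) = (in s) 0.2995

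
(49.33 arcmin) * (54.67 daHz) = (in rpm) 74.91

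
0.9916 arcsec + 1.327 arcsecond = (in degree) 0.0006441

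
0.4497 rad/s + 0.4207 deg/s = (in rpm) 4.364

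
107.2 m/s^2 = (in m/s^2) 107.2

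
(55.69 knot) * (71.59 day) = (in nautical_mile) 9.568e+04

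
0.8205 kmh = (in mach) 0.0006694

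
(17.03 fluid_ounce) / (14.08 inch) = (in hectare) 1.408e-07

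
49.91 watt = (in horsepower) 0.06693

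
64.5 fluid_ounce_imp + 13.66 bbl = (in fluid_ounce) 7.35e+04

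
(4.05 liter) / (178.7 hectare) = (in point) 6.424e-06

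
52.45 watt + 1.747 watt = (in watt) 54.2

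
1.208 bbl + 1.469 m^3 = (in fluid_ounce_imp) 5.846e+04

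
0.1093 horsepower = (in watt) 81.5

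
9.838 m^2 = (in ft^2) 105.9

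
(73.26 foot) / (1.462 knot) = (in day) 0.0003436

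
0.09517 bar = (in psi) 1.38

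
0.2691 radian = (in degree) 15.42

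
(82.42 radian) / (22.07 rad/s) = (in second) 3.734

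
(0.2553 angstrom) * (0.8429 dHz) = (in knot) 4.183e-12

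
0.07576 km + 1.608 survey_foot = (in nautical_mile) 0.04117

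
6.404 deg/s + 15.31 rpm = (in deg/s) 98.26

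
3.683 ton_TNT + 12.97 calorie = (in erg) 1.541e+17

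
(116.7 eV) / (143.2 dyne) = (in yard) 1.428e-14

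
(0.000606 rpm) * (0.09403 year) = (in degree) 1.078e+04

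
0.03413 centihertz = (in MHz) 3.413e-10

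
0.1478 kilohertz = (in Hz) 147.8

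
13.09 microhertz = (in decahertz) 1.309e-06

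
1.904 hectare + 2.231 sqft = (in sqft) 2.049e+05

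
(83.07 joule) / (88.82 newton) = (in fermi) 9.353e+14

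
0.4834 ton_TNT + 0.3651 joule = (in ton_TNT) 0.4834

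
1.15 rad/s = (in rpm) 10.98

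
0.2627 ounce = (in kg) 0.007447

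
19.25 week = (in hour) 3234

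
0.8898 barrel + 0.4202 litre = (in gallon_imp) 31.21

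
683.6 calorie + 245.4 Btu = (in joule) 2.618e+05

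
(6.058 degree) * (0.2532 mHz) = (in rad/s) 2.677e-05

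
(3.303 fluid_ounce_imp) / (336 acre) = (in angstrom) 0.6902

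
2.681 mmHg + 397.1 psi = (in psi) 397.2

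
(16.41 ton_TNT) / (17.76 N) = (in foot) 1.268e+10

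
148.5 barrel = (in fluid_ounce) 7.983e+05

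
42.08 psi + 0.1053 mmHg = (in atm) 2.864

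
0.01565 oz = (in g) 0.4437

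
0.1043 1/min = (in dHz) 0.01738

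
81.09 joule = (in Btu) 0.07686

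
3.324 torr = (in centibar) 0.4432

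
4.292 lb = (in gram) 1947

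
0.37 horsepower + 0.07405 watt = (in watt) 276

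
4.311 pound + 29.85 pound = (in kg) 15.5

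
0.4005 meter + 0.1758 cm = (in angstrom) 4.023e+09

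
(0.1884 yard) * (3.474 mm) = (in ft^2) 0.006442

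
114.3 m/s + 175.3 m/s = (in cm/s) 2.896e+04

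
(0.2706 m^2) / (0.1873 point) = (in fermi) 4.095e+18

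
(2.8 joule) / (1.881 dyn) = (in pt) 4.22e+08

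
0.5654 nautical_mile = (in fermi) 1.047e+18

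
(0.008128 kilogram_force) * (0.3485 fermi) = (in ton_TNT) 6.639e-27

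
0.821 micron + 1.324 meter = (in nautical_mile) 0.0007149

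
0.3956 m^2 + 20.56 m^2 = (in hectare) 0.002096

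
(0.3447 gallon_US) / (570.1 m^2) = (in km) 2.289e-09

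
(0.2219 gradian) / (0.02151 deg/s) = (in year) 2.944e-07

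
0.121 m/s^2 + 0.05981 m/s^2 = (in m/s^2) 0.1808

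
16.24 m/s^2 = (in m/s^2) 16.24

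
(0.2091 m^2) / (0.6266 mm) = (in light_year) 3.527e-14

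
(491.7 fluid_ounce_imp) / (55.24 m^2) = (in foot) 0.0008298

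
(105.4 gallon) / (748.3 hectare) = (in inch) 2.099e-06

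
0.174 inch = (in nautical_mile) 2.386e-06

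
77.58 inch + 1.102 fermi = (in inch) 77.58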